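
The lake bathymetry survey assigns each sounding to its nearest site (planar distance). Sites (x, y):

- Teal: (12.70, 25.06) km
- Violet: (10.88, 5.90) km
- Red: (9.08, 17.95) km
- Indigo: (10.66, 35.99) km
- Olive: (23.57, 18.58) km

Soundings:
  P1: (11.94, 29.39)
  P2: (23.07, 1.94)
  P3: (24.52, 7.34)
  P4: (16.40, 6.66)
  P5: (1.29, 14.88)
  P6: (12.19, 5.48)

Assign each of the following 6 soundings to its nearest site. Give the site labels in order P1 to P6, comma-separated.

P1 → Teal (d²=19.33)
P2 → Violet (d²=164.28)
P3 → Olive (d²=127.24)
P4 → Violet (d²=31.05)
P5 → Red (d²=70.11)
P6 → Violet (d²=1.89)

Teal, Violet, Olive, Violet, Red, Violet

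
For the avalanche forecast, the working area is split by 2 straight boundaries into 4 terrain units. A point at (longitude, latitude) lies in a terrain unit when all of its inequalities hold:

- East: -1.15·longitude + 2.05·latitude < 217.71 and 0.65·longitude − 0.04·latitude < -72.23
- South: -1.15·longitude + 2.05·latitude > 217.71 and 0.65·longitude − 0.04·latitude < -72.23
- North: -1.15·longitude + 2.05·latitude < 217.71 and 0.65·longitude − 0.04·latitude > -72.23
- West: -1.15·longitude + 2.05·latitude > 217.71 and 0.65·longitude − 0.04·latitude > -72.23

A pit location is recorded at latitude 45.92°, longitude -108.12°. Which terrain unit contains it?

West

-1.15·-108.12 + 2.05·45.92 = 218.474, which is > 217.71
0.65·-108.12 − 0.04·45.92 = -72.115, which is > -72.23
This sign pattern matches West.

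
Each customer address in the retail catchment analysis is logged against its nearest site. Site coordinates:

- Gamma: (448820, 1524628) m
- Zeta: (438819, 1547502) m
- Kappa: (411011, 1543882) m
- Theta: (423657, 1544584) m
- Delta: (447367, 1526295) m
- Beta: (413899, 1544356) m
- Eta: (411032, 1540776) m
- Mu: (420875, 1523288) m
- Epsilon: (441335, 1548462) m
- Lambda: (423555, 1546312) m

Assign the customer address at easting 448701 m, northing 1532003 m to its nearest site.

Delta

Squared distances to each site:
Gamma: 54404786.000; Zeta: 337872925.000; Kappa: 1561646741.000; Theta: 785483497.000; Delta: 34360820.000; Beta: 1363775813.000; Eta: 1495919090.000; Mu: 850237501.000; Epsilon: 325156637.000; Lambda: 837068797.000.
Minimum at Delta.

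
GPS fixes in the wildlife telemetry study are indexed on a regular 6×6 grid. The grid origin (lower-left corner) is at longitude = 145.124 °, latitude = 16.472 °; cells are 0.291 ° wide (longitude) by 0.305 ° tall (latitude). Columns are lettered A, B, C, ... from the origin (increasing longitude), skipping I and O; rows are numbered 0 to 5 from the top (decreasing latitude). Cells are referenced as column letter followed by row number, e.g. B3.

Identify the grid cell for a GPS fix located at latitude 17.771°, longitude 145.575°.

B1

Column index: ⌊(145.575 − 145.124) / 0.291⌋ = ⌊1.550⌋ = 1 → column B
Row offset from origin: ⌊(17.771 − 16.472) / 0.305⌋ = ⌊4.259⌋ = 4 → row 1 (counted from top)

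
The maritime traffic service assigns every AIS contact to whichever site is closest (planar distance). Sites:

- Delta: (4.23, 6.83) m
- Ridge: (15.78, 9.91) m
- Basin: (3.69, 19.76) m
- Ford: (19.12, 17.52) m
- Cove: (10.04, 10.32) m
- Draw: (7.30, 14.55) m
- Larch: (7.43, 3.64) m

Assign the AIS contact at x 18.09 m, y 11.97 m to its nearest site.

Ridge

Squared distances to each site:
Delta: 218.519; Ridge: 9.580; Basin: 268.044; Ford: 31.863; Cove: 67.525; Draw: 123.080; Larch: 183.024.
Minimum at Ridge.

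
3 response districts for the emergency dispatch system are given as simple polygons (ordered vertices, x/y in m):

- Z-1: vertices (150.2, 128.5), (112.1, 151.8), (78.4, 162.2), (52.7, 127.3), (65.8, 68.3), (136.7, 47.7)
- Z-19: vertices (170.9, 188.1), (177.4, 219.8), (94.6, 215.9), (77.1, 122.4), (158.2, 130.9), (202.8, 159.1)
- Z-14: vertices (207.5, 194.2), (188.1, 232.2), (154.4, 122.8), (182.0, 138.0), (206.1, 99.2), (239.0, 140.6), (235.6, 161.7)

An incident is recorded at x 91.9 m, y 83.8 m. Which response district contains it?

Cast a ray rightward from (91.9, 83.8). For each polygon, the edges (by vertex number in listed order) whose endpoints lie on opposite sides of y = 83.8, where each meets that height, and whether that is right or left of the point:
Z-1: 4–5 at x≈62.36 (left), 6–1 at x≈142.73 (right) → 1 crossing.
Z-19: no edge straddles that height → 0 crossings.
Z-14: no edge straddles that height → 0 crossings.
Only Z-1 has an odd count, so the point is inside Z-1.

Z-1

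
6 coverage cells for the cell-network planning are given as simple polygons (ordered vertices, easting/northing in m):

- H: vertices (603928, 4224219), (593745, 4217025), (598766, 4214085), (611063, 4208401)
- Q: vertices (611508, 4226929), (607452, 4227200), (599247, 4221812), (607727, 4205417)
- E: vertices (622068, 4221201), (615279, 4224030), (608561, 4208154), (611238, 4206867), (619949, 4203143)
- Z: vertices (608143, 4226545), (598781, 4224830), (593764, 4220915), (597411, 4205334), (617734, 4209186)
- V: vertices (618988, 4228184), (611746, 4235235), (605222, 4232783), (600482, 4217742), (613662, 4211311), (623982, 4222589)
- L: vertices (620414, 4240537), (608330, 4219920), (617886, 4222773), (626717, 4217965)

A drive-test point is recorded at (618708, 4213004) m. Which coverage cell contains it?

Cast a ray rightward from (618708, 4213004). For each polygon, the edges (by vertex number in listed order) whose endpoints lie on opposite sides of northing = 4213004, where each meets that height, and whether that is right or left of the point:
H: 3–4 at easting≈601104.7 (left), 4–1 at easting≈608986.7 (left) → 0 crossings.
Q: 3–4 at easting≈603802.8 (left), 4–1 at easting≈609060.5 (left) → 0 crossings.
E: 2–3 at easting≈610613.3 (left), 5–1 at easting≈621106.1 (right) → 1 crossing.
Z: 3–4 at easting≈595615.7 (left), 5–1 at easting≈615624.5 (left) → 0 crossings.
V: 4–5 at easting≈610192.3 (left), 5–6 at easting≈615211.2 (left) → 0 crossings.
L: no edge straddles that height → 0 crossings.
Only E has an odd count, so the point is inside E.

E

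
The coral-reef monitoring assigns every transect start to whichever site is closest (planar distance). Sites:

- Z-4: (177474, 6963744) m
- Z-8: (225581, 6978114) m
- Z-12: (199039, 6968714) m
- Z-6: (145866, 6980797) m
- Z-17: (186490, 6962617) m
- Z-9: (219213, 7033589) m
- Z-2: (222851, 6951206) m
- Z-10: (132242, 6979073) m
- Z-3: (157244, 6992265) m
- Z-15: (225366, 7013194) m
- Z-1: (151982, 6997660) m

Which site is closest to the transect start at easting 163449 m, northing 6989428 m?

Z-3

Squared distances to each site:
Z-4: 856368481.000; Z-8: 3988392020.000; Z-12: 1695717896.000; Z-6: 383656050.000; Z-17: 1249717402.000; Z-9: 5059817617.000; Z-2: 4989518888.000; Z-10: 1081102874.000; Z-3: 46550594.000; Z-15: 4398537645.000; Z-1: 199257913.000.
Minimum at Z-3.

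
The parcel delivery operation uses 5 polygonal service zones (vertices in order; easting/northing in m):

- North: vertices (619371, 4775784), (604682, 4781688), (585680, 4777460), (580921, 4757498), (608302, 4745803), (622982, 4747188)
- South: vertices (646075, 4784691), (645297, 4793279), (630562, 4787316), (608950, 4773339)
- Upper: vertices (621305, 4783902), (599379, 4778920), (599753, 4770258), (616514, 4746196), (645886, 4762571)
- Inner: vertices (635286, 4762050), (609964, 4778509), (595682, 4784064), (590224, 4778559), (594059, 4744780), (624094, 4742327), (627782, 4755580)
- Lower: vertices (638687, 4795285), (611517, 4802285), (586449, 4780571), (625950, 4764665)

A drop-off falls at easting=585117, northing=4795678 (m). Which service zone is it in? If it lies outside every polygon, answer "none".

Cast a ray rightward from (585117, 4795678). For each polygon, the edges (by vertex number in listed order) whose endpoints lie on opposite sides of northing = 4795678, where each meets that height, and whether that is right or left of the point:
North: no edge straddles that height → 0 crossings.
South: no edge straddles that height → 0 crossings.
Upper: no edge straddles that height → 0 crossings.
Inner: no edge straddles that height → 0 crossings.
Lower: 1–2 at easting≈637161.6 (right), 2–3 at easting≈603889.5 (right) → 2 crossings.
All counts are even, so the point lies outside every listed polygon.

none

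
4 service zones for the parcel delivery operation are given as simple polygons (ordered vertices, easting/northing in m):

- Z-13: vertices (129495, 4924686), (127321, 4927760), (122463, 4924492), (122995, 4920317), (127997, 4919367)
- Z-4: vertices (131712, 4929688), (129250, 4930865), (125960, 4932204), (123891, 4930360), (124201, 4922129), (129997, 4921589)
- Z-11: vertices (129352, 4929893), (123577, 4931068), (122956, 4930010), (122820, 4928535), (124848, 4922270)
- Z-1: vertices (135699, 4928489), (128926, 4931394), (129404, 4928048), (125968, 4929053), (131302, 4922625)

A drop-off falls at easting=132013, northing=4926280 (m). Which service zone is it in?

Z-1

Cast a ray rightward from (132013, 4926280). For each polygon, the edges (by vertex number in listed order) whose endpoints lie on opposite sides of northing = 4926280, where each meets that height, and whether that is right or left of the point:
Z-13: 1–2 at easting≈128367.7 (left), 2–3 at easting≈125120.9 (left) → 0 crossings.
Z-4: 4–5 at easting≈124044.7 (left), 6–1 at easting≈130990.3 (left) → 0 crossings.
Z-11: 4–5 at easting≈123550.0 (left), 5–1 at easting≈127217.3 (left) → 0 crossings.
Z-1: 4–5 at easting≈128269.1 (left), 5–1 at easting≈134042.6 (right) → 1 crossing.
Only Z-1 has an odd count, so the point is inside Z-1.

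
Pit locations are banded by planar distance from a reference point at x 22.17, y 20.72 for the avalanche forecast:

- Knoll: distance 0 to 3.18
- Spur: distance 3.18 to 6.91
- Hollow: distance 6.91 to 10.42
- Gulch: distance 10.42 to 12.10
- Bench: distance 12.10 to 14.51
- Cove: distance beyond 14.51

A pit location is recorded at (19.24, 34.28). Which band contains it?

Bench

Distance = √((19.24−22.17)² + (34.28−20.72)²) = √(8.585 + 183.874) = 13.873.
12.10 ≤ 13.873 < 14.51 → Bench.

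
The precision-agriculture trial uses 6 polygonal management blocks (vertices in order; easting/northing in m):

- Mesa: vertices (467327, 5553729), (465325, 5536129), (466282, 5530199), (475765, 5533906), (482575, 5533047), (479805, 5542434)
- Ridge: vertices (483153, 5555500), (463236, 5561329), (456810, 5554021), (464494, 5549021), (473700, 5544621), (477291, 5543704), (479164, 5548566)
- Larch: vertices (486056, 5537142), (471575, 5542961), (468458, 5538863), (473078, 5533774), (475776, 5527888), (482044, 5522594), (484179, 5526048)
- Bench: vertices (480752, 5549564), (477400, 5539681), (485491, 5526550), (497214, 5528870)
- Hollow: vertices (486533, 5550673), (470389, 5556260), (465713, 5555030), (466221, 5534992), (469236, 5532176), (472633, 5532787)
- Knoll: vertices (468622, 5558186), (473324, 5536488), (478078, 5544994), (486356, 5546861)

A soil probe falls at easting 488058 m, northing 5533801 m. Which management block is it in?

Bench

Cast a ray rightward from (488058, 5533801). For each polygon, the edges (by vertex number in listed order) whose endpoints lie on opposite sides of northing = 5533801, where each meets that height, and whether that is right or left of the point:
Mesa: 2–3 at easting≈465700.7 (left), 3–4 at easting≈475496.4 (left), 4–5 at easting≈476597.4 (left), 5–6 at easting≈482352.5 (left) → 0 crossings.
Ridge: no edge straddles that height → 0 crossings.
Larch: 3–4 at easting≈473053.5 (left), 7–1 at easting≈485490.7 (left) → 0 crossings.
Bench: 2–3 at easting≈481023.1 (left), 4–1 at easting≈493291.4 (right) → 1 crossing.
Hollow: 4–5 at easting≈467496.2 (left), 6–1 at easting≈473421.0 (left) → 0 crossings.
Knoll: no edge straddles that height → 0 crossings.
Only Bench has an odd count, so the point is inside Bench.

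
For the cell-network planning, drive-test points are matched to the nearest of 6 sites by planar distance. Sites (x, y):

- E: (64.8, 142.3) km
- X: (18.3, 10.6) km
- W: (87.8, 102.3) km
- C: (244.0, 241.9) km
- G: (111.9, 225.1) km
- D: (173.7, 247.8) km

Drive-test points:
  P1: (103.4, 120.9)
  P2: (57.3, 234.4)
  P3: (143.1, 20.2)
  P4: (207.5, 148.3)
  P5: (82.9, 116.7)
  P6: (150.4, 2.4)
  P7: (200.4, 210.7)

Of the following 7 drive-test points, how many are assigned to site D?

P1 → W
P2 → G
P3 → W
P4 → C
P5 → W
P6 → W
P7 → D
1 of the 7 goes to D.

1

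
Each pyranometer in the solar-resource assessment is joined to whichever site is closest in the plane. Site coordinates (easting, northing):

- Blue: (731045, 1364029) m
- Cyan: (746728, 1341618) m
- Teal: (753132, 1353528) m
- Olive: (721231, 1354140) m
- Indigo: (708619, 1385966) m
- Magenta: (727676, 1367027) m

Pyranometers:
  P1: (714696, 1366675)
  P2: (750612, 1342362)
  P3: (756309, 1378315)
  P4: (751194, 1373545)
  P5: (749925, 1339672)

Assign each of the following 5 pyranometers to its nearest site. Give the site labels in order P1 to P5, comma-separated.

Magenta, Cyan, Teal, Teal, Cyan

P1 → Magenta (d²=168604304.00)
P2 → Cyan (d²=15638992.00)
P3 → Teal (d²=624488698.00)
P4 → Teal (d²=404436133.00)
P5 → Cyan (d²=14007725.00)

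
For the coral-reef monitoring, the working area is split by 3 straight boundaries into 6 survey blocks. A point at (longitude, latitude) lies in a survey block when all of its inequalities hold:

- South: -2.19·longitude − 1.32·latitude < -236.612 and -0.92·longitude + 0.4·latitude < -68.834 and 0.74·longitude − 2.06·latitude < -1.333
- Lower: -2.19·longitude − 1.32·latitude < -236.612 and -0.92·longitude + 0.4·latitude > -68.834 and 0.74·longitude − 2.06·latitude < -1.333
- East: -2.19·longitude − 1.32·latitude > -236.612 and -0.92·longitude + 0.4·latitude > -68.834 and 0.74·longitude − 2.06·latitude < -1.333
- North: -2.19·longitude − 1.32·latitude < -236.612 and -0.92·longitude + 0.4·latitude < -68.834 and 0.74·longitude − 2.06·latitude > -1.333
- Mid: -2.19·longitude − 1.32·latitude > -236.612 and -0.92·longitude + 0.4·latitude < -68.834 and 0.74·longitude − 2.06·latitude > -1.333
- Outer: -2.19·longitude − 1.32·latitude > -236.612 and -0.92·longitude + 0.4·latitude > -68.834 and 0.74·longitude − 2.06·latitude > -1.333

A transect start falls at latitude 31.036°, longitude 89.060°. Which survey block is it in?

-2.19·89.060 − 1.32·31.036 = -236.009, which is > -236.612
-0.92·89.060 + 0.4·31.036 = -69.521, which is < -68.834
0.74·89.060 − 2.06·31.036 = 1.970, which is > -1.333
This sign pattern matches Mid.

Mid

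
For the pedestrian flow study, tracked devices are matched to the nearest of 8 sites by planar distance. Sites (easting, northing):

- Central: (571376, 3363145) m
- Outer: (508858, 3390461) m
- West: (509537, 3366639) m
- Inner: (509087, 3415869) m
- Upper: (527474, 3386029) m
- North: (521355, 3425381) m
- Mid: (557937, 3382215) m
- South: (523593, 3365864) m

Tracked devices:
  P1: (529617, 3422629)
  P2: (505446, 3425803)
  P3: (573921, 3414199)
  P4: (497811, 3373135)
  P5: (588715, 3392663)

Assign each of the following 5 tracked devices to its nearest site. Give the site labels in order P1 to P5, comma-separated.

North, Inner, Mid, West, Mid

P1 → North (d²=75834148.00)
P2 → Inner (d²=111941237.00)
P3 → Mid (d²=1278464512.00)
P4 → West (d²=179697092.00)
P5 → Mid (d²=1056445988.00)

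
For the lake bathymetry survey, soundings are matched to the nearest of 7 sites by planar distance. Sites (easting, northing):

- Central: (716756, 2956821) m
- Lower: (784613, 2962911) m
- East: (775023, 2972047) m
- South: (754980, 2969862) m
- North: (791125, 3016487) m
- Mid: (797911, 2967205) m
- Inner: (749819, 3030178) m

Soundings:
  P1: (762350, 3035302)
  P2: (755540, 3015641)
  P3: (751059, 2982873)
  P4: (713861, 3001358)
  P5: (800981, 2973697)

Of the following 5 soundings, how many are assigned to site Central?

1

P1 → Inner
P2 → Inner
P3 → South
P4 → Central
P5 → Mid
1 of the 5 goes to Central.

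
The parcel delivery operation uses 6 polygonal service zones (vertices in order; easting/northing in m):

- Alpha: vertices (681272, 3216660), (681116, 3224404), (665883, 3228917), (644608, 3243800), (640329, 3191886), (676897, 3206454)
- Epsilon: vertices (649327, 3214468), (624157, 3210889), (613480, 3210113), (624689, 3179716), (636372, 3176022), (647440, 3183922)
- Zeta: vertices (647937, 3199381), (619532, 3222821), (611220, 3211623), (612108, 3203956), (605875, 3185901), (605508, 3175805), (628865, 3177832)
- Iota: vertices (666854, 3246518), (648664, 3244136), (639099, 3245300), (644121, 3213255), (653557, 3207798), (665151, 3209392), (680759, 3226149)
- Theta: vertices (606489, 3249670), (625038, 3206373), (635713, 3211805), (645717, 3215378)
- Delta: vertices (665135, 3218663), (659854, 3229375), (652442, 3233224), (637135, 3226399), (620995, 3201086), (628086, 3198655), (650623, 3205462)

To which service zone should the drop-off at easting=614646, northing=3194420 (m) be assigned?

Zeta

Cast a ray rightward from (614646, 3194420). For each polygon, the edges (by vertex number in listed order) whose endpoints lie on opposite sides of northing = 3194420, where each meets that height, and whether that is right or left of the point:
Alpha: 4–5 at easting≈640537.9 (right), 5–6 at easting≈646689.7 (right) → 2 crossings.
Epsilon: 3–4 at easting≈619266.8 (right), 6–1 at easting≈648088.5 (right) → 2 crossings.
Zeta: 4–5 at easting≈608816.0 (left), 7–1 at easting≈643546.3 (right) → 1 crossing.
Iota: no edge straddles that height → 0 crossings.
Theta: no edge straddles that height → 0 crossings.
Delta: no edge straddles that height → 0 crossings.
Only Zeta has an odd count, so the point is inside Zeta.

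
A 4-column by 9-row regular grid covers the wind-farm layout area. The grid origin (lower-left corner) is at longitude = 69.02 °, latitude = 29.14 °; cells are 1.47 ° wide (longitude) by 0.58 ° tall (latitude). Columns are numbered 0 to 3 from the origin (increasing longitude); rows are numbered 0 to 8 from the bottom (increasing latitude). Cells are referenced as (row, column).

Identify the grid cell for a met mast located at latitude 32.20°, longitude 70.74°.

Column index: ⌊(70.74 − 69.02) / 1.47⌋ = ⌊1.170⌋ = 1
Row offset from origin: ⌊(32.20 − 29.14) / 0.58⌋ = ⌊5.276⌋ = 5 → row 5

(5, 1)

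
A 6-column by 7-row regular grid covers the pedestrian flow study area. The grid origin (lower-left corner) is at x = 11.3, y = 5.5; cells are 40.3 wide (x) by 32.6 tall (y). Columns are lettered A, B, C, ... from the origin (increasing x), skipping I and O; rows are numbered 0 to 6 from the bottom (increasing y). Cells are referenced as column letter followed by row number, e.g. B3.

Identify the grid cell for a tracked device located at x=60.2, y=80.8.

Column index: ⌊(60.2 − 11.3) / 40.3⌋ = ⌊1.213⌋ = 1 → column B
Row offset from origin: ⌊(80.8 − 5.5) / 32.6⌋ = ⌊2.310⌋ = 2 → row 2

B2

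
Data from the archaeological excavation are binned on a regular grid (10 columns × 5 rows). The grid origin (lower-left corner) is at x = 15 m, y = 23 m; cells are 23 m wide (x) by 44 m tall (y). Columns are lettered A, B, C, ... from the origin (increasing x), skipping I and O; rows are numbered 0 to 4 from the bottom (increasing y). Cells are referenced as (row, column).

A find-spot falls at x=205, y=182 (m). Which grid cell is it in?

(3, J)

Column index: ⌊(205 − 15) / 23⌋ = ⌊8.261⌋ = 8 → column J
Row offset from origin: ⌊(182 − 23) / 44⌋ = ⌊3.614⌋ = 3 → row 3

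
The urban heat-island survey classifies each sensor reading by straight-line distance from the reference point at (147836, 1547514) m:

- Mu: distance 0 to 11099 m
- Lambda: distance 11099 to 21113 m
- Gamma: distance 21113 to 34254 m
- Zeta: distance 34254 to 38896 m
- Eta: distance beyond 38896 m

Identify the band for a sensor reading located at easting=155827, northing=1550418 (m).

Distance = √((155827−147836)² + (1550418−1547514)²) = √(63856081.000 + 8433216.000) = 8502.311 m.
0 ≤ 8502.311 < 11099 → Mu.

Mu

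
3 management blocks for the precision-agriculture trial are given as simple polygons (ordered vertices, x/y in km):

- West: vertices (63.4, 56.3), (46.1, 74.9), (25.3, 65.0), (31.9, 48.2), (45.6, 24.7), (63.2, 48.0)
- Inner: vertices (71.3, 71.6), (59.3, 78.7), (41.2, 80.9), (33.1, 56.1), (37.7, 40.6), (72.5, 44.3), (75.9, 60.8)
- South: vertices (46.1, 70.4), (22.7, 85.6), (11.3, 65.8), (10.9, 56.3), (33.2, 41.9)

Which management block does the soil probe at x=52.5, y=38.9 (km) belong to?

West

Cast a ray rightward from (52.5, 38.9). For each polygon, the edges (by vertex number in listed order) whose endpoints lie on opposite sides of y = 38.9, where each meets that height, and whether that is right or left of the point:
West: 4–5 at x≈37.32 (left), 5–6 at x≈56.33 (right) → 1 crossing.
Inner: no edge straddles that height → 0 crossings.
South: no edge straddles that height → 0 crossings.
Only West has an odd count, so the point is inside West.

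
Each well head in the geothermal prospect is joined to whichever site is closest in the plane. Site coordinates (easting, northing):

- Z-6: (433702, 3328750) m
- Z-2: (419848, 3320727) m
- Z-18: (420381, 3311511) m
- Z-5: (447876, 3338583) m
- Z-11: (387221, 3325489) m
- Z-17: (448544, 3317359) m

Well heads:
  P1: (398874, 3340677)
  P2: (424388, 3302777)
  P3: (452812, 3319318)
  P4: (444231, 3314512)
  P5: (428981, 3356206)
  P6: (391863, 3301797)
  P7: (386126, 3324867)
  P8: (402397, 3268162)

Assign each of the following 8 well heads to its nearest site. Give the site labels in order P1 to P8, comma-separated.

Z-11, Z-18, Z-17, Z-17, Z-5, Z-11, Z-11, Z-18

P1 → Z-11 (d²=366467753.00)
P2 → Z-18 (d²=92338805.00)
P3 → Z-17 (d²=22053505.00)
P4 → Z-17 (d²=26707378.00)
P5 → Z-5 (d²=667591154.00)
P6 → Z-11 (d²=582859028.00)
P7 → Z-11 (d²=1585909.00)
P8 → Z-18 (d²=2202560057.00)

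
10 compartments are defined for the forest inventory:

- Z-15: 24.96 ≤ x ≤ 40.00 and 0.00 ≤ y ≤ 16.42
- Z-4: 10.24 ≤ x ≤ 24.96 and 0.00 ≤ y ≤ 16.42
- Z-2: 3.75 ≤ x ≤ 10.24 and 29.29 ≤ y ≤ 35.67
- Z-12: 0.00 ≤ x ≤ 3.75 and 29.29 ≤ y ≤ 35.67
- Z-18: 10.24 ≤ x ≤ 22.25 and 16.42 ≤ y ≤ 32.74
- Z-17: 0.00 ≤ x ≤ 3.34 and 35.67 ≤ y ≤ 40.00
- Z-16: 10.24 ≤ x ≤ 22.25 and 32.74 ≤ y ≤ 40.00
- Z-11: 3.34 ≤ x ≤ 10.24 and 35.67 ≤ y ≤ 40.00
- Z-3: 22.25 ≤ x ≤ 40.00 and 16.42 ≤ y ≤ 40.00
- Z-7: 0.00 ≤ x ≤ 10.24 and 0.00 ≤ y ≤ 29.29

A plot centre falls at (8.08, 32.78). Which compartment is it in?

Z-2

The point has x = 8.08 and y = 32.78.
Only Z-2 satisfies 3.75 ≤ x ≤ 10.24 and 29.29 ≤ y ≤ 35.67.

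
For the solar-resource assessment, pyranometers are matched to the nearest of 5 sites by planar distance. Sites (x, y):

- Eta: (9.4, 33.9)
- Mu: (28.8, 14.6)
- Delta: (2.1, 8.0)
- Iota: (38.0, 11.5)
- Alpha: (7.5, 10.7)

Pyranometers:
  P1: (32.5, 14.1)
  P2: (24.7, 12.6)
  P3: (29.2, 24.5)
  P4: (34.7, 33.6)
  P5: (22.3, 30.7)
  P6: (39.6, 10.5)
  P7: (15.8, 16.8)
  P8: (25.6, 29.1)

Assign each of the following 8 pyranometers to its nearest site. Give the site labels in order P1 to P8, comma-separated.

P1 → Mu (d²=13.94)
P2 → Mu (d²=20.81)
P3 → Mu (d²=98.17)
P4 → Mu (d²=395.81)
P5 → Eta (d²=176.65)
P6 → Iota (d²=3.56)
P7 → Alpha (d²=106.10)
P8 → Mu (d²=220.49)

Mu, Mu, Mu, Mu, Eta, Iota, Alpha, Mu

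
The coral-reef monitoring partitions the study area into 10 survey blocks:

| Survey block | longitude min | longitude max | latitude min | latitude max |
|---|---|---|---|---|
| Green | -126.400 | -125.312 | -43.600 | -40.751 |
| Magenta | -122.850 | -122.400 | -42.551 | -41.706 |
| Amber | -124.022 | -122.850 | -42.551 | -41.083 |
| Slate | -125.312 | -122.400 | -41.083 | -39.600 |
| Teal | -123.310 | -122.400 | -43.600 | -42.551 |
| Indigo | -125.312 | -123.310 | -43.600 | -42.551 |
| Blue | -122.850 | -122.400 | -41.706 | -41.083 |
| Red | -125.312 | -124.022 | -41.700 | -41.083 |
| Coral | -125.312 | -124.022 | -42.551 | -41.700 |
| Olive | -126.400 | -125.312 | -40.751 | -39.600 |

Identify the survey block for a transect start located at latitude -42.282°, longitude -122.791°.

The point has longitude = -122.791 and latitude = -42.282.
Only Magenta satisfies -122.850 ≤ longitude ≤ -122.400 and -42.551 ≤ latitude ≤ -41.706.

Magenta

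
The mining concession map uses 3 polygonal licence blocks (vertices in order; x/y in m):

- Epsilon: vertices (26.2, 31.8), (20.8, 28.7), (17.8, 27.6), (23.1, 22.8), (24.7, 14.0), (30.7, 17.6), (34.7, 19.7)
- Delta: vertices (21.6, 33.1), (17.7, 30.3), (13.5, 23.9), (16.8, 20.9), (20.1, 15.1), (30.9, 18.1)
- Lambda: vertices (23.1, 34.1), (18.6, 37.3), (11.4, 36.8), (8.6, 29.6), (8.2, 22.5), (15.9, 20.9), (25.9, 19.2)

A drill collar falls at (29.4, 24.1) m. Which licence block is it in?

Cast a ray rightward from (29.4, 24.1). For each polygon, the edges (by vertex number in listed order) whose endpoints lie on opposite sides of y = 24.1, where each meets that height, and whether that is right or left of the point:
Epsilon: 3–4 at x≈21.66 (left), 7–1 at x≈31.61 (right) → 1 crossing.
Delta: 2–3 at x≈13.63 (left), 6–1 at x≈27.18 (left) → 0 crossings.
Lambda: 4–5 at x≈8.29 (left), 7–1 at x≈24.98 (left) → 0 crossings.
Only Epsilon has an odd count, so the point is inside Epsilon.

Epsilon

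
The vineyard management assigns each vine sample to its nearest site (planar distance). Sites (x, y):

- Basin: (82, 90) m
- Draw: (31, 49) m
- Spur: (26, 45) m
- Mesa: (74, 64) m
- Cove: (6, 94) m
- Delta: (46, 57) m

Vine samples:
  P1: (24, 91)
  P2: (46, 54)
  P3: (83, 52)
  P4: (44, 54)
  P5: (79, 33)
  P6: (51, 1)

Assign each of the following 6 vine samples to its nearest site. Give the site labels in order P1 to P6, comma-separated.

Cove, Delta, Mesa, Delta, Mesa, Spur

P1 → Cove (d²=333.00)
P2 → Delta (d²=9.00)
P3 → Mesa (d²=225.00)
P4 → Delta (d²=13.00)
P5 → Mesa (d²=986.00)
P6 → Spur (d²=2561.00)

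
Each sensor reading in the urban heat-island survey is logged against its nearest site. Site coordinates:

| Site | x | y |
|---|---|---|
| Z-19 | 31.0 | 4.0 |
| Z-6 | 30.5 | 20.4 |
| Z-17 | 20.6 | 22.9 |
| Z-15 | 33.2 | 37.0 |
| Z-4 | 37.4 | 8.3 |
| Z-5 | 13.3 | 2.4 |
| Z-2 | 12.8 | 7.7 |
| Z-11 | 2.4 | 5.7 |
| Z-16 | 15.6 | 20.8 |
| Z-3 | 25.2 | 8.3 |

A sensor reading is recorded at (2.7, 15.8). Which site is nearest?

Z-11

Squared distances to each site:
Z-19: 940.130; Z-6: 794.000; Z-17: 370.820; Z-15: 1379.690; Z-4: 1260.340; Z-5: 291.920; Z-2: 167.620; Z-11: 102.100; Z-16: 191.410; Z-3: 562.500.
Minimum at Z-11.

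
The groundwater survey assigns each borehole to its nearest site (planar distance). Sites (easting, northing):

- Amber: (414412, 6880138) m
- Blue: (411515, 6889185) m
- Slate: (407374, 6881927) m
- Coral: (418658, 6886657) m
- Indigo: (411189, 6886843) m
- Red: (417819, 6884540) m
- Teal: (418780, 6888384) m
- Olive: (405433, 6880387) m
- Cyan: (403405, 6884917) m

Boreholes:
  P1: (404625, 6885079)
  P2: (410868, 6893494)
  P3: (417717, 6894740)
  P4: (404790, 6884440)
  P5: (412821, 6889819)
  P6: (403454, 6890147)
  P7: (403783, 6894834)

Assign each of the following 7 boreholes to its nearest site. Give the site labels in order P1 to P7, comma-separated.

Cyan, Blue, Teal, Cyan, Blue, Cyan, Blue

P1 → Cyan (d²=1514644.00)
P2 → Blue (d²=18986090.00)
P3 → Teal (d²=41528705.00)
P4 → Cyan (d²=2145754.00)
P5 → Blue (d²=2107592.00)
P6 → Cyan (d²=27355301.00)
P7 → Blue (d²=91695025.00)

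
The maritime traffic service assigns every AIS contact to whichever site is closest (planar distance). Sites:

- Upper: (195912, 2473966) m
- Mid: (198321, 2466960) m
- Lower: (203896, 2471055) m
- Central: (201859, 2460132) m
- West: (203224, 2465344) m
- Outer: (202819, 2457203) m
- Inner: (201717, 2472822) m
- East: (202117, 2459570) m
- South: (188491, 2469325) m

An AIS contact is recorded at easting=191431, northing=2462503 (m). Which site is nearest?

South

Squared distances to each site:
Upper: 151479730.000; Mid: 67336949.000; Lower: 228512929.000; Central: 114364825.000; West: 147146130.000; Outer: 157776544.000; Inner: 212283557.000; East: 122793085.000; South: 55183284.000.
Minimum at South.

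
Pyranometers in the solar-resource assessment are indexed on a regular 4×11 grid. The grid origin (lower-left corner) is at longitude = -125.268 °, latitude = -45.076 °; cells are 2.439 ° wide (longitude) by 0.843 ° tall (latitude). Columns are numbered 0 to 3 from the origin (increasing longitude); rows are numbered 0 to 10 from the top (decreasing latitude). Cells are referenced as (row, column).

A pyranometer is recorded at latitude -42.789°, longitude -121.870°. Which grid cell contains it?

Column index: ⌊(-121.870 − -125.268) / 2.439⌋ = ⌊1.393⌋ = 1
Row offset from origin: ⌊(-42.789 − -45.076) / 0.843⌋ = ⌊2.713⌋ = 2 → row 8 (counted from top)

(8, 1)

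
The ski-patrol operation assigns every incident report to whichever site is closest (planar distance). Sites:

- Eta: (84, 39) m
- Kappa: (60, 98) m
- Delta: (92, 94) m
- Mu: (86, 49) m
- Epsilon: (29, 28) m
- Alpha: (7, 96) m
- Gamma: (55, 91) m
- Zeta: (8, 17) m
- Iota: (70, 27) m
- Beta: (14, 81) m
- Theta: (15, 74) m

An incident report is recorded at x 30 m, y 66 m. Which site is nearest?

Theta

Squared distances to each site:
Eta: 3645.000; Kappa: 1924.000; Delta: 4628.000; Mu: 3425.000; Epsilon: 1445.000; Alpha: 1429.000; Gamma: 1250.000; Zeta: 2885.000; Iota: 3121.000; Beta: 481.000; Theta: 289.000.
Minimum at Theta.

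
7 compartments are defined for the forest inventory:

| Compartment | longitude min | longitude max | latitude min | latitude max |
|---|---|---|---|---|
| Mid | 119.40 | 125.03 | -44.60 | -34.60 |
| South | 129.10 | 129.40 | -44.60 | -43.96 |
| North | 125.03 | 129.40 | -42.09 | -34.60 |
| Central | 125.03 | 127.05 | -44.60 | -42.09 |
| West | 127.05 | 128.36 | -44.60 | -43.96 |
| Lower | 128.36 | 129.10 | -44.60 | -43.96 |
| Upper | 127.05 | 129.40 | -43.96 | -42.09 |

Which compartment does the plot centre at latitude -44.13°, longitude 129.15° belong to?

South

The point has longitude = 129.15 and latitude = -44.13.
Only South satisfies 129.10 ≤ longitude ≤ 129.40 and -44.60 ≤ latitude ≤ -43.96.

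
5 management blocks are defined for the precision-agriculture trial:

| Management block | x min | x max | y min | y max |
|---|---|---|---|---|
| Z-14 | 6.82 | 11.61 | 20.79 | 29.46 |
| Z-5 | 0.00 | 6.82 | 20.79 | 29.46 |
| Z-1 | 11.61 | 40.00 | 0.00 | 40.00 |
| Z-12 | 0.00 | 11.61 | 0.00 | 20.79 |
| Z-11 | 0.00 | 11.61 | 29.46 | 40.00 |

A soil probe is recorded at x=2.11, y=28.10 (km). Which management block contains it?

The point has x = 2.11 and y = 28.10.
Only Z-5 satisfies 0.00 ≤ x ≤ 6.82 and 20.79 ≤ y ≤ 29.46.

Z-5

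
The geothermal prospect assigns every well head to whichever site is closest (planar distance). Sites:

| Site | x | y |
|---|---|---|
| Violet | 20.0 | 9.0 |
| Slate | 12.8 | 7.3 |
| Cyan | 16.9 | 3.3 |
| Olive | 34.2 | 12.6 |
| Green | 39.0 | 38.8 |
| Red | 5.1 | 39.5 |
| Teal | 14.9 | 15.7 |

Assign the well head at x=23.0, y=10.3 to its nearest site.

Violet

Squared distances to each site:
Violet: 10.690; Slate: 113.040; Cyan: 86.210; Olive: 130.730; Green: 1068.250; Red: 1173.050; Teal: 94.770.
Minimum at Violet.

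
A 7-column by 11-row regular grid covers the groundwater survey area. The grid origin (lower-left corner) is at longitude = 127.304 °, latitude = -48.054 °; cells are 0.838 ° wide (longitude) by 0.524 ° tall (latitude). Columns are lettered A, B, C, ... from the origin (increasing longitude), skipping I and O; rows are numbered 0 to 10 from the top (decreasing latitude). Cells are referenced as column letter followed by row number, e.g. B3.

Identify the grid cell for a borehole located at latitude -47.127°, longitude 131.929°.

Column index: ⌊(131.929 − 127.304) / 0.838⌋ = ⌊5.519⌋ = 5 → column F
Row offset from origin: ⌊(-47.127 − -48.054) / 0.524⌋ = ⌊1.769⌋ = 1 → row 9 (counted from top)

F9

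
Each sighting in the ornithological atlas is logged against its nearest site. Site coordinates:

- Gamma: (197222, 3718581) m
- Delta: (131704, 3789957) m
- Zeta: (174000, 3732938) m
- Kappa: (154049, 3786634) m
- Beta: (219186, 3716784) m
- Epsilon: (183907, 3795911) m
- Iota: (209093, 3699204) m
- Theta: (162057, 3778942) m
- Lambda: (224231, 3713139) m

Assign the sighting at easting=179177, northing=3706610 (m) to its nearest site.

Squared distances to each site:
Gamma: 468926866.000; Delta: 9200408138.000; Zeta: 719964913.000; Kappa: 7035256960.000; Beta: 1704230357.000; Epsilon: 7997041501.000; Iota: 949815892.000; Theta: 5525012624.000; Lambda: 2072490757.000.
Minimum at Gamma.

Gamma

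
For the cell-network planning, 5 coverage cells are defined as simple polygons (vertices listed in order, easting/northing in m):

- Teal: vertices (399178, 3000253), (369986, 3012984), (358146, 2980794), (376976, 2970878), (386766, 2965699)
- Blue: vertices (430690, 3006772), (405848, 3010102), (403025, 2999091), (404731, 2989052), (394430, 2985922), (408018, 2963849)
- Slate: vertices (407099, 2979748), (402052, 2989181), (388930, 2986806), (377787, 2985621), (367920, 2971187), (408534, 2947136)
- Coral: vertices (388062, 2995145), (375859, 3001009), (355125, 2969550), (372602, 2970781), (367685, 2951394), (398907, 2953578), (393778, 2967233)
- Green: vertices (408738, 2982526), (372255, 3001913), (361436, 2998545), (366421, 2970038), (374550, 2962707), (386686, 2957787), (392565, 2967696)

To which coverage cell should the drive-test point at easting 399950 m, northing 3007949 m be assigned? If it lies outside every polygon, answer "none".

Cast a ray rightward from (399950, 3007949). For each polygon, the edges (by vertex number in listed order) whose endpoints lie on opposite sides of northing = 3007949, where each meets that height, and whether that is right or left of the point:
Teal: 1–2 at easting≈381531.2 (left), 2–3 at easting≈368134.0 (left) → 0 crossings.
Blue: 1–2 at easting≈421909.5 (right), 2–3 at easting≈405296.0 (right) → 2 crossings.
Slate: no edge straddles that height → 0 crossings.
Coral: no edge straddles that height → 0 crossings.
Green: no edge straddles that height → 0 crossings.
All counts are even, so the point lies outside every listed polygon.

none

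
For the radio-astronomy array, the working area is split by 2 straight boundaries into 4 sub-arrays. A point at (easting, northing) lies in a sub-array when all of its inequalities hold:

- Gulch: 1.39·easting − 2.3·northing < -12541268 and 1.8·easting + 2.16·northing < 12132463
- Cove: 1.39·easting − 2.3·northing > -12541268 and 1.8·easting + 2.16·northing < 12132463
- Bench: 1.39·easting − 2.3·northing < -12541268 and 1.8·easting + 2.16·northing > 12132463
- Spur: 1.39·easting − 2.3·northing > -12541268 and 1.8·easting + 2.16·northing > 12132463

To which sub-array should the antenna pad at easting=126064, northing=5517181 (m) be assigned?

1.39·126064 − 2.3·5517181 = -12514287.340, which is > -12541268
1.8·126064 + 2.16·5517181 = 12144026.160, which is > 12132463
This sign pattern matches Spur.

Spur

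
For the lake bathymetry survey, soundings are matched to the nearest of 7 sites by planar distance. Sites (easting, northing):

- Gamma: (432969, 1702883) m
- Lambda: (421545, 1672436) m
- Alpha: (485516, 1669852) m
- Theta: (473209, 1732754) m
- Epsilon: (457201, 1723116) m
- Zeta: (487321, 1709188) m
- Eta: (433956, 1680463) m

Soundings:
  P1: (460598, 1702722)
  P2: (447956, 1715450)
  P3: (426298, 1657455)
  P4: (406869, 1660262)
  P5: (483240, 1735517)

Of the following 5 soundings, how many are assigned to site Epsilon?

2

P1 → Epsilon
P2 → Epsilon
P3 → Lambda
P4 → Lambda
P5 → Theta
2 of the 5 go to Epsilon.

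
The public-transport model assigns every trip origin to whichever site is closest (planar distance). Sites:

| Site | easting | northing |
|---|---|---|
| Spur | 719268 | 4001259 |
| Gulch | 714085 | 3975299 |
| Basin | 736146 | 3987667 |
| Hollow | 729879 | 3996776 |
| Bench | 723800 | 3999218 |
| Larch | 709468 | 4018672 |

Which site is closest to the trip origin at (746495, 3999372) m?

Squared distances to each site:
Spur: 744870298.000; Gulch: 1629917429.000; Basin: 244108826.000; Hollow: 282830672.000; Bench: 515086741.000; Larch: 1743488729.000.
Minimum at Basin.

Basin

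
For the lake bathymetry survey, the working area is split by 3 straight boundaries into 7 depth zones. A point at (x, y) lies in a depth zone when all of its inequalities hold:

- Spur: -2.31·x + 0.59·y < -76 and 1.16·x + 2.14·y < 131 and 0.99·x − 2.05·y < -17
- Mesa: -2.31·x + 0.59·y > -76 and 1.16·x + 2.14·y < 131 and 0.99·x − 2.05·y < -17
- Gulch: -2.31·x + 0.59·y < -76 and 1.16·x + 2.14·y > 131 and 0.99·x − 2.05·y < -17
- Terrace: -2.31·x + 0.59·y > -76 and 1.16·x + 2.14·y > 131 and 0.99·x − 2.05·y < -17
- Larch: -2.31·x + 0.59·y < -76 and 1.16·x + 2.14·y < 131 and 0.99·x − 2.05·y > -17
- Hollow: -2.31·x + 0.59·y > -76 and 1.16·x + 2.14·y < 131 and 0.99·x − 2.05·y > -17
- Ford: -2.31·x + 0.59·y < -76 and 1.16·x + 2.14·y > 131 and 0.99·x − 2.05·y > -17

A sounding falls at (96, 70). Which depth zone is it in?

Gulch

-2.31·96 + 0.59·70 = -180.460, which is < -76
1.16·96 + 2.14·70 = 261.160, which is > 131
0.99·96 − 2.05·70 = -48.460, which is < -17
This sign pattern matches Gulch.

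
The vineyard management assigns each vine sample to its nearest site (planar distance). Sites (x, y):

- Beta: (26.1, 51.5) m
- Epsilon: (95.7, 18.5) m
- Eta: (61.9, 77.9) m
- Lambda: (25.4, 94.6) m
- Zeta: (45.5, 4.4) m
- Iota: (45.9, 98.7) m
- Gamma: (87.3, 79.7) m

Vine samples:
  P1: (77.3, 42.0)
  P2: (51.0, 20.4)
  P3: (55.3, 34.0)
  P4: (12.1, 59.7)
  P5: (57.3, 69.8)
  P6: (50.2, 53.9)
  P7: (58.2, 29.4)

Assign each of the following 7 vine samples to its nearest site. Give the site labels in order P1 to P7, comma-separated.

P1 → Epsilon (d²=890.81)
P2 → Zeta (d²=286.25)
P3 → Zeta (d²=972.20)
P4 → Beta (d²=263.24)
P5 → Eta (d²=86.77)
P6 → Beta (d²=586.57)
P7 → Zeta (d²=786.29)

Epsilon, Zeta, Zeta, Beta, Eta, Beta, Zeta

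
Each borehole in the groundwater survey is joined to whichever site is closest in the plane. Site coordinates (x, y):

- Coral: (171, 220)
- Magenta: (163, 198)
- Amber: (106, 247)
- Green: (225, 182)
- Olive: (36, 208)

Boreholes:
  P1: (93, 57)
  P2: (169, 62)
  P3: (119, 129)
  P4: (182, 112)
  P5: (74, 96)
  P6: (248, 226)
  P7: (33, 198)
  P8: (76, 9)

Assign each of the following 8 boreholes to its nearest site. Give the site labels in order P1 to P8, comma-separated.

P1 → Magenta (d²=24781.00)
P2 → Green (d²=17536.00)
P3 → Magenta (d²=6697.00)
P4 → Green (d²=6749.00)
P5 → Olive (d²=13988.00)
P6 → Green (d²=2465.00)
P7 → Olive (d²=109.00)
P8 → Olive (d²=41201.00)

Magenta, Green, Magenta, Green, Olive, Green, Olive, Olive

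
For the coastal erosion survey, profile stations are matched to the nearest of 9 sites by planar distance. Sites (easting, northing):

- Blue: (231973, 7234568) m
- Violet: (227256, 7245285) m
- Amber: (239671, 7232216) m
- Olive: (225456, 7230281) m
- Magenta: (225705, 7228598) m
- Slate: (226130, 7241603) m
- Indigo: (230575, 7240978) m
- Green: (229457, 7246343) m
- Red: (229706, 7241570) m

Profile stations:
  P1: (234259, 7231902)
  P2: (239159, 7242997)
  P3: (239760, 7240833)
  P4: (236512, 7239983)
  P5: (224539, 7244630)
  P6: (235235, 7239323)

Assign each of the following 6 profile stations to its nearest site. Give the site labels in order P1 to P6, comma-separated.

Blue, Indigo, Amber, Indigo, Violet, Indigo

P1 → Blue (d²=12333352.00)
P2 → Indigo (d²=77761417.00)
P3 → Amber (d²=74260610.00)
P4 → Indigo (d²=36237994.00)
P5 → Violet (d²=7811114.00)
P6 → Indigo (d²=24454625.00)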